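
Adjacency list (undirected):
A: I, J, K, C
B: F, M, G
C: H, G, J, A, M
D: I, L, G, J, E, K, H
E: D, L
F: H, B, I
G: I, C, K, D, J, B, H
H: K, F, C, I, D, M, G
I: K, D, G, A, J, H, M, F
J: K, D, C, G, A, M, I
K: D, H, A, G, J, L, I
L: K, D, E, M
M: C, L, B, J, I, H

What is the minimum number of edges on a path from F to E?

3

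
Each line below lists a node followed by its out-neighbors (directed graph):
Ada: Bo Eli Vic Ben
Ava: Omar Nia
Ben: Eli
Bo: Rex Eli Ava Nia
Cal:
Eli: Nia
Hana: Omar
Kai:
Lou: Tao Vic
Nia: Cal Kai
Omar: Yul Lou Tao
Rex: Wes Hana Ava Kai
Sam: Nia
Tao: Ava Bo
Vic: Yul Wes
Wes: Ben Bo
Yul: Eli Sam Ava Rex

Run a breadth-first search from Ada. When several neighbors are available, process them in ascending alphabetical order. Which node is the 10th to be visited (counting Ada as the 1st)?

Visit Ada; enqueue Ben, Bo, Eli, Vic → queue [Ben, Bo, Eli, Vic]
Visit Ben → queue [Bo, Eli, Vic]
Visit Bo; enqueue Ava, Nia, Rex → queue [Eli, Vic, Ava, Nia, Rex]
Visit Eli → queue [Vic, Ava, Nia, Rex]
Visit Vic; enqueue Wes, Yul → queue [Ava, Nia, Rex, Wes, Yul]
Visit Ava; enqueue Omar → queue [Nia, Rex, Wes, Yul, Omar]
Visit Nia; enqueue Cal, Kai → queue [Rex, Wes, Yul, Omar, Cal, Kai]
Visit Rex; enqueue Hana → queue [Wes, Yul, Omar, Cal, Kai, Hana]
Visit Wes → queue [Yul, Omar, Cal, Kai, Hana]
Visit Yul; enqueue Sam → queue [Omar, Cal, Kai, Hana, Sam]
Visit Omar; enqueue Lou, Tao → queue [Cal, Kai, Hana, Sam, Lou, Tao]
Visit Cal → queue [Kai, Hana, Sam, Lou, Tao]
Visit Kai → queue [Hana, Sam, Lou, Tao]
Visit Hana → queue [Sam, Lou, Tao]
Visit Sam → queue [Lou, Tao]
Visit Lou → queue [Tao]
Visit Tao → queue []

Visit order: Ada, Ben, Bo, Eli, Vic, Ava, Nia, Rex, Wes, Yul, Omar, Cal, Kai, Hana, Sam, Lou, Tao

Yul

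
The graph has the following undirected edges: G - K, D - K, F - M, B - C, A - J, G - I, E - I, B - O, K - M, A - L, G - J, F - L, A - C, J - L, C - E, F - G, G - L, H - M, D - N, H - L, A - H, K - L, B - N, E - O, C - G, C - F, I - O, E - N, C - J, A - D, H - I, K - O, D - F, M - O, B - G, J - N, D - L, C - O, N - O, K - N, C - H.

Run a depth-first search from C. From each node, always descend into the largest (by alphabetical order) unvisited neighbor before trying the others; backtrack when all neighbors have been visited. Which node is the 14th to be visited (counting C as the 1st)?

Visit C
C → O
O → N
N → K
K → M
M → H
H → L
L → J
J → G
G → I
I → E
G → F
F → D
D → A
G → B

Visit order: C, O, N, K, M, H, L, J, G, I, E, F, D, A, B

A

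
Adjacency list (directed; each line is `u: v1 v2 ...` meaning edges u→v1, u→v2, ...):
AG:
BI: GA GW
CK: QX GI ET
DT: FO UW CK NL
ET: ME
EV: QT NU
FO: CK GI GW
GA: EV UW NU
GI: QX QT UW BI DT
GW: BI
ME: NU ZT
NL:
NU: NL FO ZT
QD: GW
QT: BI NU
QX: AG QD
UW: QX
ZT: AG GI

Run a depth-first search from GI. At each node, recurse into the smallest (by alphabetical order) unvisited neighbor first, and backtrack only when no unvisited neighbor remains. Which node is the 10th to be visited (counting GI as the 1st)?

Visit GI
GI → BI
BI → GA
GA → EV
EV → NU
NU → FO
FO → CK
CK → ET
ET → ME
ME → ZT
ZT → AG
CK → QX
QX → QD
QD → GW
NU → NL
EV → QT
GA → UW
GI → DT

Visit order: GI, BI, GA, EV, NU, FO, CK, ET, ME, ZT, AG, QX, QD, GW, NL, QT, UW, DT

ZT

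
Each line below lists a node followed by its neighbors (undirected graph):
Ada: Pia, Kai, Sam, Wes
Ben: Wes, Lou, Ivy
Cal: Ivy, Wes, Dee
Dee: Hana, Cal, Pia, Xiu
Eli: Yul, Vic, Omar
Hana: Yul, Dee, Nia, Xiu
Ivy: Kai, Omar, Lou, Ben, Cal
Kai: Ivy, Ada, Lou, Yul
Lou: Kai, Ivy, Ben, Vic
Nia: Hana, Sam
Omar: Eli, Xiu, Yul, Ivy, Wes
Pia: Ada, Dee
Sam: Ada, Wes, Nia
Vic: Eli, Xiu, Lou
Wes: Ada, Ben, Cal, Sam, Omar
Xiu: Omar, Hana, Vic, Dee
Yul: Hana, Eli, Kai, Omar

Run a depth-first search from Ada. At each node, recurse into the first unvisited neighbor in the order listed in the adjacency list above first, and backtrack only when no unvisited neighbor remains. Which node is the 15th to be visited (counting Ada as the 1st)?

Visit Ada
Ada → Pia
Pia → Dee
Dee → Hana
Hana → Yul
Yul → Eli
Eli → Vic
Vic → Xiu
Xiu → Omar
Omar → Ivy
Ivy → Kai
Kai → Lou
Lou → Ben
Ben → Wes
Wes → Cal
Wes → Sam
Sam → Nia

Visit order: Ada, Pia, Dee, Hana, Yul, Eli, Vic, Xiu, Omar, Ivy, Kai, Lou, Ben, Wes, Cal, Sam, Nia

Cal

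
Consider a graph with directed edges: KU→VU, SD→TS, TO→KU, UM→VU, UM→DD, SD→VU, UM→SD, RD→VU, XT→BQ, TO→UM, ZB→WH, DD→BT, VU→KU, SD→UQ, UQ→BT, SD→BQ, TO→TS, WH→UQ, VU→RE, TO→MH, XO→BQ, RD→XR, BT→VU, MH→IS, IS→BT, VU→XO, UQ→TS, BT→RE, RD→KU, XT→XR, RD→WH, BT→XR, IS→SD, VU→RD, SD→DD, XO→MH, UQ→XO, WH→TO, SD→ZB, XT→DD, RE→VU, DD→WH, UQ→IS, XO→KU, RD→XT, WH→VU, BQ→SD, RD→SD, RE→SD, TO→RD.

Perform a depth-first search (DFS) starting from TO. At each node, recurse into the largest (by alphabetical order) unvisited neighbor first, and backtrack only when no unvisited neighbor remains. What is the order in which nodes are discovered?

Visit TO
TO → UM
UM → VU
VU → XO
XO → MH
MH → IS
IS → SD
SD → ZB
ZB → WH
WH → UQ
UQ → TS
UQ → BT
BT → XR
BT → RE
SD → DD
SD → BQ
XO → KU
VU → RD
RD → XT

TO -> UM -> VU -> XO -> MH -> IS -> SD -> ZB -> WH -> UQ -> TS -> BT -> XR -> RE -> DD -> BQ -> KU -> RD -> XT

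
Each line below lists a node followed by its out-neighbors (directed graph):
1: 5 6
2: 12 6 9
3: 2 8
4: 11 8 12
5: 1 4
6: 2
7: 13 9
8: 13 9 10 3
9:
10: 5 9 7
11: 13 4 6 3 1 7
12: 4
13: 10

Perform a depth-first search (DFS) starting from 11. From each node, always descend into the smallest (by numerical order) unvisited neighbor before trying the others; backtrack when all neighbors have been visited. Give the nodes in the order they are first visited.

11, 1, 5, 4, 8, 3, 2, 6, 9, 12, 10, 7, 13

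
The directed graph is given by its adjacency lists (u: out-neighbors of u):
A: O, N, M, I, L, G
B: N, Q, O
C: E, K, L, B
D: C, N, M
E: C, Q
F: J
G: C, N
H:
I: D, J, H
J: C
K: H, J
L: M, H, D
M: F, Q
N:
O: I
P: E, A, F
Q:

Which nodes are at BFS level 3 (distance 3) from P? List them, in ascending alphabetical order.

Level 0: P
Level 1: A, E, F
Level 2: C, G, I, J, L, M, N, O, Q
Level 3: B, D, H, K

B, D, H, K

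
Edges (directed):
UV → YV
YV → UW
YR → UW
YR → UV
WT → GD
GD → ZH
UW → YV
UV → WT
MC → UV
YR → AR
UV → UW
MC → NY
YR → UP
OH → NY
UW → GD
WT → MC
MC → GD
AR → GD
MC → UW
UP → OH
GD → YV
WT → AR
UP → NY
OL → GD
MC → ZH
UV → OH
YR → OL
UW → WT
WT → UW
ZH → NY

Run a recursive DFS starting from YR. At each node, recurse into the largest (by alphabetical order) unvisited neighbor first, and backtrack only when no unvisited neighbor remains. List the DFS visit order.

YR, UW, YV, WT, MC, ZH, NY, UV, OH, GD, AR, UP, OL

Visit YR
YR → UW
UW → YV
UW → WT
WT → MC
MC → ZH
ZH → NY
MC → UV
UV → OH
MC → GD
WT → AR
YR → UP
YR → OL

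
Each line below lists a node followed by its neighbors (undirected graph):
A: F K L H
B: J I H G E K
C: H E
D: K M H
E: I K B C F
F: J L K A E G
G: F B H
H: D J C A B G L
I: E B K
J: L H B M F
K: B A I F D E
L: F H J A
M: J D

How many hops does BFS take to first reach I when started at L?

3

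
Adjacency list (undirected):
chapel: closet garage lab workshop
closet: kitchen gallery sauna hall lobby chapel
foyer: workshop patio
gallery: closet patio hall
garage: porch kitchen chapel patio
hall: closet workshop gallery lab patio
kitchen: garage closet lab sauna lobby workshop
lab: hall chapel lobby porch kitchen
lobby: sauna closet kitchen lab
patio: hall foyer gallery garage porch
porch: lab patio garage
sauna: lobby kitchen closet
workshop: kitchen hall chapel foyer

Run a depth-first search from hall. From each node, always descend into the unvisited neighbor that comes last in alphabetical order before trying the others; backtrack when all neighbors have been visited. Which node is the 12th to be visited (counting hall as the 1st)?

Visit hall
hall → workshop
workshop → kitchen
kitchen → sauna
sauna → lobby
lobby → lab
lab → porch
porch → patio
patio → garage
garage → chapel
chapel → closet
closet → gallery
patio → foyer

Visit order: hall, workshop, kitchen, sauna, lobby, lab, porch, patio, garage, chapel, closet, gallery, foyer

gallery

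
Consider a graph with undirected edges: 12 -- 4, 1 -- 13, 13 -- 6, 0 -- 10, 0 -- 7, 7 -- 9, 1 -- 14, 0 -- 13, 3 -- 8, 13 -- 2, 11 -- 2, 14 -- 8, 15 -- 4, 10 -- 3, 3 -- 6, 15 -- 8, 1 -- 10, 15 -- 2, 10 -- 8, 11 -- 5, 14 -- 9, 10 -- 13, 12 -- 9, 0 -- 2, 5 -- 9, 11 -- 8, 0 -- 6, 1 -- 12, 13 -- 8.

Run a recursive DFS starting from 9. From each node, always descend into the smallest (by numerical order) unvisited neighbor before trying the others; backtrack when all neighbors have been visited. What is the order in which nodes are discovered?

Visit 9
9 → 5
5 → 11
11 → 2
2 → 0
0 → 6
6 → 3
3 → 8
8 → 10
10 → 1
1 → 12
12 → 4
4 → 15
1 → 13
1 → 14
0 → 7

9, 5, 11, 2, 0, 6, 3, 8, 10, 1, 12, 4, 15, 13, 14, 7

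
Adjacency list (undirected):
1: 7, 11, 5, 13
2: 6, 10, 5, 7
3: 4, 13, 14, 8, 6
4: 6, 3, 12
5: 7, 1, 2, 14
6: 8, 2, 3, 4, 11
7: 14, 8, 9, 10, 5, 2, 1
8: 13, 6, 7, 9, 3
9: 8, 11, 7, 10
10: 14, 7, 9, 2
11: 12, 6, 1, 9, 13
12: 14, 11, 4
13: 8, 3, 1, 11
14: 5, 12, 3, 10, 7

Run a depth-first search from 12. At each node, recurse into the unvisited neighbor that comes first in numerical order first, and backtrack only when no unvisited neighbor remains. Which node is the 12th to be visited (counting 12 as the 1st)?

Visit 12
12 → 4
4 → 3
3 → 6
6 → 2
2 → 5
5 → 1
1 → 7
7 → 8
8 → 9
9 → 10
10 → 14
9 → 11
11 → 13

Visit order: 12, 4, 3, 6, 2, 5, 1, 7, 8, 9, 10, 14, 11, 13

14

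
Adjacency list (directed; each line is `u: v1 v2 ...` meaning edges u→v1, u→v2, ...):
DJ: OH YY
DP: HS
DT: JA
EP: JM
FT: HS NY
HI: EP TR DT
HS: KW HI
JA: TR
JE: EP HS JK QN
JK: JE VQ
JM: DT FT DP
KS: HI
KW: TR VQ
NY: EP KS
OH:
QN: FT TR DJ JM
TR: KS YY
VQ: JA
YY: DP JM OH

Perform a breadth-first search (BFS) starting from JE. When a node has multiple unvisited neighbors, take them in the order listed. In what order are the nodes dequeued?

JE, EP, HS, JK, QN, JM, KW, HI, VQ, FT, TR, DJ, DT, DP, JA, NY, KS, YY, OH

Visit JE; enqueue EP, HS, JK, QN → queue [EP, HS, JK, QN]
Visit EP; enqueue JM → queue [HS, JK, QN, JM]
Visit HS; enqueue KW, HI → queue [JK, QN, JM, KW, HI]
Visit JK; enqueue VQ → queue [QN, JM, KW, HI, VQ]
Visit QN; enqueue FT, TR, DJ → queue [JM, KW, HI, VQ, FT, TR, DJ]
Visit JM; enqueue DT, DP → queue [KW, HI, VQ, FT, TR, DJ, DT, DP]
Visit KW → queue [HI, VQ, FT, TR, DJ, DT, DP]
Visit HI → queue [VQ, FT, TR, DJ, DT, DP]
Visit VQ; enqueue JA → queue [FT, TR, DJ, DT, DP, JA]
Visit FT; enqueue NY → queue [TR, DJ, DT, DP, JA, NY]
Visit TR; enqueue KS, YY → queue [DJ, DT, DP, JA, NY, KS, YY]
Visit DJ; enqueue OH → queue [DT, DP, JA, NY, KS, YY, OH]
Visit DT → queue [DP, JA, NY, KS, YY, OH]
Visit DP → queue [JA, NY, KS, YY, OH]
Visit JA → queue [NY, KS, YY, OH]
Visit NY → queue [KS, YY, OH]
Visit KS → queue [YY, OH]
Visit YY → queue [OH]
Visit OH → queue []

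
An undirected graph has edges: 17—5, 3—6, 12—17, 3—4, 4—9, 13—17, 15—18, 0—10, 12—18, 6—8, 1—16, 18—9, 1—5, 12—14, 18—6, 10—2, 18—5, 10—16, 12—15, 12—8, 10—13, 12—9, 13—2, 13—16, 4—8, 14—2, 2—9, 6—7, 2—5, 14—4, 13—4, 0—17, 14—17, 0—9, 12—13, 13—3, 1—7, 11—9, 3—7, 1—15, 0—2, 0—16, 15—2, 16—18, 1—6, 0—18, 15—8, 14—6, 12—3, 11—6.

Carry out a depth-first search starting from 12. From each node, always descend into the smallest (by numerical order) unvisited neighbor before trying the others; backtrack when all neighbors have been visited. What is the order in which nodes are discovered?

12, 3, 4, 8, 6, 1, 5, 2, 0, 9, 11, 18, 15, 16, 10, 13, 17, 14, 7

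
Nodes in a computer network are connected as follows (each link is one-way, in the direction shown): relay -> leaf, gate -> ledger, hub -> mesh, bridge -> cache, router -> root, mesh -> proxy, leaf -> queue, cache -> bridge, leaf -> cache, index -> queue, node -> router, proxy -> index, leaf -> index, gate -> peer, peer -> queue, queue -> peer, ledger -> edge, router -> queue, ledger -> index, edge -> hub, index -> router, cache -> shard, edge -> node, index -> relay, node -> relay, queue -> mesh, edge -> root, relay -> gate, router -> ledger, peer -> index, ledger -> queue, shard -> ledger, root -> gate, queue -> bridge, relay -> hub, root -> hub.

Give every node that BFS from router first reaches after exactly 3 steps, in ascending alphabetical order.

cache, node, proxy, relay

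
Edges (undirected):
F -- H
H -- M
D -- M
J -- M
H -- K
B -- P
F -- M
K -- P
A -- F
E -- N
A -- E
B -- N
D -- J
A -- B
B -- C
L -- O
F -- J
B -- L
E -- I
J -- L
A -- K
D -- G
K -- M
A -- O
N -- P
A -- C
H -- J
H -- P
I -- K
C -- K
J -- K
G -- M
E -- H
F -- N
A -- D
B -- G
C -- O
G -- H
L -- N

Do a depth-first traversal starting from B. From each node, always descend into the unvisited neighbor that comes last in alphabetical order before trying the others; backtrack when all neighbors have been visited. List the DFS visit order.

Visit B
B → P
P → N
N → L
L → O
O → C
C → K
K → M
M → J
J → H
H → G
G → D
D → A
A → F
A → E
E → I

B P N L O C K M J H G D A F E I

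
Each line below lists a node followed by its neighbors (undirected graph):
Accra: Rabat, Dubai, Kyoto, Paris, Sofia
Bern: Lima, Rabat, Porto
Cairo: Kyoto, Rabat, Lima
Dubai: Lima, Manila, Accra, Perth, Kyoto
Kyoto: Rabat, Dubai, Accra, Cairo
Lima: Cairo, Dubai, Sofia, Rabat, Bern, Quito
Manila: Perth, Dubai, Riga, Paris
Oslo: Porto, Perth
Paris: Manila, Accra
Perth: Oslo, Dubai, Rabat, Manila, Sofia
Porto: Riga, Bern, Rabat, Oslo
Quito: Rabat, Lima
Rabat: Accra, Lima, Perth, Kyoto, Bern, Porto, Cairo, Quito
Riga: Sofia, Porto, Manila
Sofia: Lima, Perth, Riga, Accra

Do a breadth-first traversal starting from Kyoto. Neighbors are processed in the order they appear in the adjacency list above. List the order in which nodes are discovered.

Visit Kyoto; enqueue Rabat, Dubai, Accra, Cairo → queue [Rabat, Dubai, Accra, Cairo]
Visit Rabat; enqueue Lima, Perth, Bern, Porto, Quito → queue [Dubai, Accra, Cairo, Lima, Perth, Bern, Porto, Quito]
Visit Dubai; enqueue Manila → queue [Accra, Cairo, Lima, Perth, Bern, Porto, Quito, Manila]
Visit Accra; enqueue Paris, Sofia → queue [Cairo, Lima, Perth, Bern, Porto, Quito, Manila, Paris, Sofia]
Visit Cairo → queue [Lima, Perth, Bern, Porto, Quito, Manila, Paris, Sofia]
Visit Lima → queue [Perth, Bern, Porto, Quito, Manila, Paris, Sofia]
Visit Perth; enqueue Oslo → queue [Bern, Porto, Quito, Manila, Paris, Sofia, Oslo]
Visit Bern → queue [Porto, Quito, Manila, Paris, Sofia, Oslo]
Visit Porto; enqueue Riga → queue [Quito, Manila, Paris, Sofia, Oslo, Riga]
Visit Quito → queue [Manila, Paris, Sofia, Oslo, Riga]
Visit Manila → queue [Paris, Sofia, Oslo, Riga]
Visit Paris → queue [Sofia, Oslo, Riga]
Visit Sofia → queue [Oslo, Riga]
Visit Oslo → queue [Riga]
Visit Riga → queue []

Kyoto Rabat Dubai Accra Cairo Lima Perth Bern Porto Quito Manila Paris Sofia Oslo Riga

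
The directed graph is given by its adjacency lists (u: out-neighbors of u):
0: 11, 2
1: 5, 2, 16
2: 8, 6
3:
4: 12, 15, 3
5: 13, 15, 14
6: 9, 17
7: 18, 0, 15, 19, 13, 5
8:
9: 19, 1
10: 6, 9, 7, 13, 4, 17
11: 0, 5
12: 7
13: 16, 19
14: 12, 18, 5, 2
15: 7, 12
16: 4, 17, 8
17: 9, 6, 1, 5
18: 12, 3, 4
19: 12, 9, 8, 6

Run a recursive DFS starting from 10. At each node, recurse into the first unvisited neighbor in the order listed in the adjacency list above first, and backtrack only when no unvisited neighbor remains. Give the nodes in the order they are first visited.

Visit 10
10 → 6
6 → 9
9 → 19
19 → 12
12 → 7
7 → 18
18 → 3
18 → 4
4 → 15
7 → 0
0 → 11
11 → 5
5 → 13
13 → 16
16 → 17
17 → 1
1 → 2
2 → 8
5 → 14

10 → 6 → 9 → 19 → 12 → 7 → 18 → 3 → 4 → 15 → 0 → 11 → 5 → 13 → 16 → 17 → 1 → 2 → 8 → 14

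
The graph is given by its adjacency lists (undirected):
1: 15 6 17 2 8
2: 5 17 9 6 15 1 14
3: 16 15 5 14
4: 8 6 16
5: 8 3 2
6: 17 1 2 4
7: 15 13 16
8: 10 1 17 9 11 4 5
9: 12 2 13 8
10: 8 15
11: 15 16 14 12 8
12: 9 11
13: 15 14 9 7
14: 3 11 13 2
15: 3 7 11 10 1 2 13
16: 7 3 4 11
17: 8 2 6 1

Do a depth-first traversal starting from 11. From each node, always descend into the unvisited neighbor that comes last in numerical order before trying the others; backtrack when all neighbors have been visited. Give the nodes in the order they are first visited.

11, 16, 7, 15, 13, 14, 3, 5, 8, 17, 6, 4, 2, 9, 12, 1, 10

Visit 11
11 → 16
16 → 7
7 → 15
15 → 13
13 → 14
14 → 3
3 → 5
5 → 8
8 → 17
17 → 6
6 → 4
6 → 2
2 → 9
9 → 12
2 → 1
8 → 10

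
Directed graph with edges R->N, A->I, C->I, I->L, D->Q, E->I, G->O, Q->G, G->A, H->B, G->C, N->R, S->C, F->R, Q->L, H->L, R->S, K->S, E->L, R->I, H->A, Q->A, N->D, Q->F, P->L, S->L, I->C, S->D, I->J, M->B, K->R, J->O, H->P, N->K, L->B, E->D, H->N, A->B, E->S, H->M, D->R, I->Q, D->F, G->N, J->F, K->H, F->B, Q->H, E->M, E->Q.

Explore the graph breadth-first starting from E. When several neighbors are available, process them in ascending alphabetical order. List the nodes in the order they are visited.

E, D, I, L, M, Q, S, F, R, C, J, B, A, G, H, N, O, P, K

Visit E; enqueue D, I, L, M, Q, S → queue [D, I, L, M, Q, S]
Visit D; enqueue F, R → queue [I, L, M, Q, S, F, R]
Visit I; enqueue C, J → queue [L, M, Q, S, F, R, C, J]
Visit L; enqueue B → queue [M, Q, S, F, R, C, J, B]
Visit M → queue [Q, S, F, R, C, J, B]
Visit Q; enqueue A, G, H → queue [S, F, R, C, J, B, A, G, H]
Visit S → queue [F, R, C, J, B, A, G, H]
Visit F → queue [R, C, J, B, A, G, H]
Visit R; enqueue N → queue [C, J, B, A, G, H, N]
Visit C → queue [J, B, A, G, H, N]
Visit J; enqueue O → queue [B, A, G, H, N, O]
Visit B → queue [A, G, H, N, O]
Visit A → queue [G, H, N, O]
Visit G → queue [H, N, O]
Visit H; enqueue P → queue [N, O, P]
Visit N; enqueue K → queue [O, P, K]
Visit O → queue [P, K]
Visit P → queue [K]
Visit K → queue []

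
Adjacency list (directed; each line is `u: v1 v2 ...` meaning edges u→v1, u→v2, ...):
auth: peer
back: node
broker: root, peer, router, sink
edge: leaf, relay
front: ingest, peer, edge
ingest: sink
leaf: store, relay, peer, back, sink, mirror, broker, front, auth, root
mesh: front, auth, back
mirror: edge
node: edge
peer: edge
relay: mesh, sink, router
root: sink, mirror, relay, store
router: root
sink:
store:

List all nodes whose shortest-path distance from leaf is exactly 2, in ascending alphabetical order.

Level 0: leaf
Level 1: auth, back, broker, front, mirror, peer, relay, root, sink, store
Level 2: edge, ingest, mesh, node, router

edge, ingest, mesh, node, router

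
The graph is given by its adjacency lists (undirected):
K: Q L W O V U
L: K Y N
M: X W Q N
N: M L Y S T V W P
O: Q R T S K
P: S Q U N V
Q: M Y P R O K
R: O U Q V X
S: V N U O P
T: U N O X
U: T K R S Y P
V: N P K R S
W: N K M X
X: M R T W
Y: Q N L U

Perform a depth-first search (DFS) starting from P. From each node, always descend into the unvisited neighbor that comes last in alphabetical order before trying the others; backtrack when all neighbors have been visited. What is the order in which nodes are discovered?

P V S U Y Q R X W N T O K L M

Visit P
P → V
V → S
S → U
U → Y
Y → Q
Q → R
R → X
X → W
W → N
N → T
T → O
O → K
K → L
N → M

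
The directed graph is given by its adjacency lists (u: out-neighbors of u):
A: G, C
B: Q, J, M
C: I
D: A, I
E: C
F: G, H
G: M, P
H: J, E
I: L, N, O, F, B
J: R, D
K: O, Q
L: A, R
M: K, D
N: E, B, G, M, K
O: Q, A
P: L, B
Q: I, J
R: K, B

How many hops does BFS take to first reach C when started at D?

2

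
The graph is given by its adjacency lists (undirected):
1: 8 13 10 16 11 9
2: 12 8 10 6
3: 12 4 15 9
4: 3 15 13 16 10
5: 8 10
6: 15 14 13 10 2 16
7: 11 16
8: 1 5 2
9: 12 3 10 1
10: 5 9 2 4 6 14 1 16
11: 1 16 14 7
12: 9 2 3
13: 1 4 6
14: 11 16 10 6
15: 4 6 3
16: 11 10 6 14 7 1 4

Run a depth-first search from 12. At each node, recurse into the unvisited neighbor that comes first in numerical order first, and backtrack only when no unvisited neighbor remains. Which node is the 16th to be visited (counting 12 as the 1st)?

14

Visit 12
12 → 2
2 → 6
6 → 10
10 → 1
1 → 8
8 → 5
1 → 9
9 → 3
3 → 4
4 → 13
4 → 15
4 → 16
16 → 7
7 → 11
11 → 14

Visit order: 12, 2, 6, 10, 1, 8, 5, 9, 3, 4, 13, 15, 16, 7, 11, 14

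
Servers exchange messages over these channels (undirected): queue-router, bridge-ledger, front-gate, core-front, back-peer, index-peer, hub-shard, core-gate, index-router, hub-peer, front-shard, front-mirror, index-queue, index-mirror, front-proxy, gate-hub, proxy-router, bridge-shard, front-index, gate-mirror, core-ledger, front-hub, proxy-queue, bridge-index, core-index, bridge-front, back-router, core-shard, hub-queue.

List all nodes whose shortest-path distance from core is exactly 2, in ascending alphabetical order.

bridge, hub, mirror, peer, proxy, queue, router

Level 0: core
Level 1: front, gate, index, ledger, shard
Level 2: bridge, hub, mirror, peer, proxy, queue, router
Level 3: back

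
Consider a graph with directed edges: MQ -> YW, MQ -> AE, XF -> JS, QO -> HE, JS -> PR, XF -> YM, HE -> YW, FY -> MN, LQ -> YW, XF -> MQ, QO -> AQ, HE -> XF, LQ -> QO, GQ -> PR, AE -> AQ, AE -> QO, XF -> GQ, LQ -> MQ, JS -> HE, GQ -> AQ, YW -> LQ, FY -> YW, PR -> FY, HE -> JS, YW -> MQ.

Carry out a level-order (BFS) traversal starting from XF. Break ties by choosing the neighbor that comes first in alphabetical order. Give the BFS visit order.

XF, GQ, JS, MQ, YM, AQ, PR, HE, AE, YW, FY, QO, LQ, MN

Visit XF; enqueue GQ, JS, MQ, YM → queue [GQ, JS, MQ, YM]
Visit GQ; enqueue AQ, PR → queue [JS, MQ, YM, AQ, PR]
Visit JS; enqueue HE → queue [MQ, YM, AQ, PR, HE]
Visit MQ; enqueue AE, YW → queue [YM, AQ, PR, HE, AE, YW]
Visit YM → queue [AQ, PR, HE, AE, YW]
Visit AQ → queue [PR, HE, AE, YW]
Visit PR; enqueue FY → queue [HE, AE, YW, FY]
Visit HE → queue [AE, YW, FY]
Visit AE; enqueue QO → queue [YW, FY, QO]
Visit YW; enqueue LQ → queue [FY, QO, LQ]
Visit FY; enqueue MN → queue [QO, LQ, MN]
Visit QO → queue [LQ, MN]
Visit LQ → queue [MN]
Visit MN → queue []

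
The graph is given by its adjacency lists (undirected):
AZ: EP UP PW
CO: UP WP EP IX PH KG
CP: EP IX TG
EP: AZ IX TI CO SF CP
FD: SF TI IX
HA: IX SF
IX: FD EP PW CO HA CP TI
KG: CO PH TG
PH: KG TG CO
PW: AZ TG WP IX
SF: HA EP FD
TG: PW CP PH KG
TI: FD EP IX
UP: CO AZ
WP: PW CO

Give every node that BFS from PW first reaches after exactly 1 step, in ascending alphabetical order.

AZ, IX, TG, WP

Level 0: PW
Level 1: AZ, IX, TG, WP
Level 2: CO, CP, EP, FD, HA, KG, PH, TI, UP
Level 3: SF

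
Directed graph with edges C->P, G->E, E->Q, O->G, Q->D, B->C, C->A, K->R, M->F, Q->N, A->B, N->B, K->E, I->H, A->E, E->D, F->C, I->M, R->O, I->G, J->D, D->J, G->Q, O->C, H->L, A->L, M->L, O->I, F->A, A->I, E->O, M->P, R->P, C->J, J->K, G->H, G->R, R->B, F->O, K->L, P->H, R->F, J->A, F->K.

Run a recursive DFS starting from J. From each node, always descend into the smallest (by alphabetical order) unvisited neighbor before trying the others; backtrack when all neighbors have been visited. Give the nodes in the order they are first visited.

J, A, B, C, P, H, L, E, D, O, G, Q, N, R, F, K, I, M

Visit J
J → A
A → B
B → C
C → P
P → H
H → L
A → E
E → D
E → O
O → G
G → Q
Q → N
G → R
R → F
F → K
O → I
I → M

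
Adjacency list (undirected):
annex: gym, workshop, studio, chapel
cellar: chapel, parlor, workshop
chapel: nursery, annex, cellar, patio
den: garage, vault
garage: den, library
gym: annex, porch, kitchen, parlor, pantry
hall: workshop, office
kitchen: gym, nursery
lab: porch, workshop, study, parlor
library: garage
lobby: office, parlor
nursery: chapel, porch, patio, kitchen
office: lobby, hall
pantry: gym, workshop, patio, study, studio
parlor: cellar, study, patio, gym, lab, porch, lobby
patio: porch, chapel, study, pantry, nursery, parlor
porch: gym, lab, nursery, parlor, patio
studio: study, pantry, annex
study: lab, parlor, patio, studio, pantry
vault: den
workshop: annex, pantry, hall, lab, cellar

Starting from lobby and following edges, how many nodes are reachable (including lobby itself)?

17

BFS from lobby visits: lobby, office, parlor, hall, cellar, study, patio, gym, lab, porch, workshop, chapel, studio, pantry, nursery, annex, kitchen
Reachable nodes: 17 of 21 total.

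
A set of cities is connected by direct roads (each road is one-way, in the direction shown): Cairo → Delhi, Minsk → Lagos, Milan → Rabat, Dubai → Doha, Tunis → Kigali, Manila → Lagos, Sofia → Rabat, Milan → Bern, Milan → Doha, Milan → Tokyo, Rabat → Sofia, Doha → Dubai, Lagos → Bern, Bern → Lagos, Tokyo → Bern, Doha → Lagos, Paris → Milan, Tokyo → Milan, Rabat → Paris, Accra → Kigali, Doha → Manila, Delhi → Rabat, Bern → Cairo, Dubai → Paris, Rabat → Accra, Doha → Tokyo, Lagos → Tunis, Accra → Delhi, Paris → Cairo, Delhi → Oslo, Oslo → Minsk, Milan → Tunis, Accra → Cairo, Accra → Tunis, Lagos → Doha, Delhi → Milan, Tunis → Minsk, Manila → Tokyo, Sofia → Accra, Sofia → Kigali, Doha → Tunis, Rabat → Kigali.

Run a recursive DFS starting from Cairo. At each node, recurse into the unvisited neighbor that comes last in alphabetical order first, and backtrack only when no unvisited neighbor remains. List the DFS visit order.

Cairo -> Delhi -> Rabat -> Sofia -> Kigali -> Accra -> Tunis -> Minsk -> Lagos -> Doha -> Tokyo -> Milan -> Bern -> Manila -> Dubai -> Paris -> Oslo

Visit Cairo
Cairo → Delhi
Delhi → Rabat
Rabat → Sofia
Sofia → Kigali
Sofia → Accra
Accra → Tunis
Tunis → Minsk
Minsk → Lagos
Lagos → Doha
Doha → Tokyo
Tokyo → Milan
Milan → Bern
Doha → Manila
Doha → Dubai
Dubai → Paris
Delhi → Oslo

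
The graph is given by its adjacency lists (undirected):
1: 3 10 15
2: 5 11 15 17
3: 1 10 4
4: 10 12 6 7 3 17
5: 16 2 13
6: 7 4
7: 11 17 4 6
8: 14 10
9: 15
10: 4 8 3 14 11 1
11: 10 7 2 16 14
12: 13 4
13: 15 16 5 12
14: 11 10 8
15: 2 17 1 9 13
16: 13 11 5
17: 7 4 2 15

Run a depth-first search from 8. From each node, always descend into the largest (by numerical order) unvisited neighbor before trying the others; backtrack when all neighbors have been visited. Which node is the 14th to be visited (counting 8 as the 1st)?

Visit 8
8 → 14
14 → 11
11 → 16
16 → 13
13 → 15
15 → 17
17 → 7
7 → 6
6 → 4
4 → 12
4 → 10
10 → 3
3 → 1
17 → 2
2 → 5
15 → 9

Visit order: 8, 14, 11, 16, 13, 15, 17, 7, 6, 4, 12, 10, 3, 1, 2, 5, 9

1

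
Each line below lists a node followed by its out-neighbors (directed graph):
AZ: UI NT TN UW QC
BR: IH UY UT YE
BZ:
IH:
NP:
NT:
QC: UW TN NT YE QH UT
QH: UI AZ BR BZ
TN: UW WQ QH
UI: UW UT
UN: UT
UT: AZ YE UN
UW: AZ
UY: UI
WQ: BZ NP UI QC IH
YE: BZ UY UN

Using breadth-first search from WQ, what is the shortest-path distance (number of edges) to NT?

2

Level 0: WQ
Level 1: BZ, IH, NP, QC, UI
Level 2: NT, QH, TN, UT, UW, YE
Level 3: AZ, BR, UN, UY
NT first appears at level 2.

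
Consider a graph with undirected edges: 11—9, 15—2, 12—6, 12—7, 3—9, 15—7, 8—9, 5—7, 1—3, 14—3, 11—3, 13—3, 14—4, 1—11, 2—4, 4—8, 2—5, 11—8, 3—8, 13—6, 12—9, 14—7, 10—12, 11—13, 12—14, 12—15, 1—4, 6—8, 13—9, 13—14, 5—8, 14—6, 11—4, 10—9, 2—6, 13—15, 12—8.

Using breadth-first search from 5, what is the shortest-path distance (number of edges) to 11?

Level 0: 5
Level 1: 2, 7, 8
Level 2: 3, 4, 6, 9, 11, 12, 14, 15
Level 3: 1, 10, 13
11 first appears at level 2.

2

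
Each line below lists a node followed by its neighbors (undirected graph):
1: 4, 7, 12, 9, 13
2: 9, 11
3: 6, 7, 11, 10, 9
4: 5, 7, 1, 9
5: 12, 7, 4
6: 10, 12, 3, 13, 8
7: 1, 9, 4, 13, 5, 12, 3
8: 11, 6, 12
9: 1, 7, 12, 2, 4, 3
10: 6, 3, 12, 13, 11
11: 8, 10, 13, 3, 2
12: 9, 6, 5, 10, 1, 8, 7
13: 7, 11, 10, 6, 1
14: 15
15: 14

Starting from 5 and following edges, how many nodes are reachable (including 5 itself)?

BFS from 5 visits: 5, 4, 7, 12, 1, 9, 3, 13, 6, 8, 10, 2, 11
Reachable nodes: 13 of 15 total.

13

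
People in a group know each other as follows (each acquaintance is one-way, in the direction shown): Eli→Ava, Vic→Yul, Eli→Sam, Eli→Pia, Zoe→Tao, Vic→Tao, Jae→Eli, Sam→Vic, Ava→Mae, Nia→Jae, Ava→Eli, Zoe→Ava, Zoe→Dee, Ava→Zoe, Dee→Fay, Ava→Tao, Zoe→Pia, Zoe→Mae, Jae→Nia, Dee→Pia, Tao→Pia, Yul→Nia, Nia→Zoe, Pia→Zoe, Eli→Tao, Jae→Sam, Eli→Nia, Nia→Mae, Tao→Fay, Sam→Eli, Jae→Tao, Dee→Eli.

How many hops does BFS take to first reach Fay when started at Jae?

2

Level 0: Jae
Level 1: Eli, Nia, Sam, Tao
Level 2: Ava, Fay, Mae, Pia, Vic, Zoe
Level 3: Dee, Yul
Fay first appears at level 2.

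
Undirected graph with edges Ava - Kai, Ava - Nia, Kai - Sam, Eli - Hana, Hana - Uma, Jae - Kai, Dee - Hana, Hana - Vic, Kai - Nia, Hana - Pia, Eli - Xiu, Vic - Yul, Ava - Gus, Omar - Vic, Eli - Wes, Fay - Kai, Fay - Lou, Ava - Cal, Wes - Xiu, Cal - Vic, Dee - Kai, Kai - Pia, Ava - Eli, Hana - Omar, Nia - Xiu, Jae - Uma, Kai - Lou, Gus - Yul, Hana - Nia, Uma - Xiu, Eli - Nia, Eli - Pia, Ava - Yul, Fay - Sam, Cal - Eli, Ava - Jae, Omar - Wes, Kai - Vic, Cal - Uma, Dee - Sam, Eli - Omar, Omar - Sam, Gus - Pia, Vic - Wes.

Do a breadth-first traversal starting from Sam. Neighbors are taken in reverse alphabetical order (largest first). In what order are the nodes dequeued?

Sam Omar Kai Fay Dee Wes Vic Hana Eli Pia Nia Lou Jae Ava Xiu Yul Cal Uma Gus

Visit Sam; enqueue Omar, Kai, Fay, Dee → queue [Omar, Kai, Fay, Dee]
Visit Omar; enqueue Wes, Vic, Hana, Eli → queue [Kai, Fay, Dee, Wes, Vic, Hana, Eli]
Visit Kai; enqueue Pia, Nia, Lou, Jae, Ava → queue [Fay, Dee, Wes, Vic, Hana, Eli, Pia, Nia, Lou, Jae, Ava]
Visit Fay → queue [Dee, Wes, Vic, Hana, Eli, Pia, Nia, Lou, Jae, Ava]
Visit Dee → queue [Wes, Vic, Hana, Eli, Pia, Nia, Lou, Jae, Ava]
Visit Wes; enqueue Xiu → queue [Vic, Hana, Eli, Pia, Nia, Lou, Jae, Ava, Xiu]
Visit Vic; enqueue Yul, Cal → queue [Hana, Eli, Pia, Nia, Lou, Jae, Ava, Xiu, Yul, Cal]
Visit Hana; enqueue Uma → queue [Eli, Pia, Nia, Lou, Jae, Ava, Xiu, Yul, Cal, Uma]
Visit Eli → queue [Pia, Nia, Lou, Jae, Ava, Xiu, Yul, Cal, Uma]
Visit Pia; enqueue Gus → queue [Nia, Lou, Jae, Ava, Xiu, Yul, Cal, Uma, Gus]
Visit Nia → queue [Lou, Jae, Ava, Xiu, Yul, Cal, Uma, Gus]
Visit Lou → queue [Jae, Ava, Xiu, Yul, Cal, Uma, Gus]
Visit Jae → queue [Ava, Xiu, Yul, Cal, Uma, Gus]
Visit Ava → queue [Xiu, Yul, Cal, Uma, Gus]
Visit Xiu → queue [Yul, Cal, Uma, Gus]
Visit Yul → queue [Cal, Uma, Gus]
Visit Cal → queue [Uma, Gus]
Visit Uma → queue [Gus]
Visit Gus → queue []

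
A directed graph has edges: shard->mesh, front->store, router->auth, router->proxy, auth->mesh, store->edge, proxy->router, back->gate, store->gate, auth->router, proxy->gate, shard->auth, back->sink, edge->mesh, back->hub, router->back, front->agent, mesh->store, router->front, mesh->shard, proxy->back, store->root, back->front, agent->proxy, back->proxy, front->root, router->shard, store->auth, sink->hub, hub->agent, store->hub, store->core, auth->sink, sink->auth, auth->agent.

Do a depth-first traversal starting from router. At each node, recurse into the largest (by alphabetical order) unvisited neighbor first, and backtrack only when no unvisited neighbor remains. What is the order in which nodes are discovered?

Visit router
router → shard
shard → mesh
mesh → store
store → root
store → hub
hub → agent
agent → proxy
proxy → gate
proxy → back
back → sink
sink → auth
back → front
store → edge
store → core

router, shard, mesh, store, root, hub, agent, proxy, gate, back, sink, auth, front, edge, core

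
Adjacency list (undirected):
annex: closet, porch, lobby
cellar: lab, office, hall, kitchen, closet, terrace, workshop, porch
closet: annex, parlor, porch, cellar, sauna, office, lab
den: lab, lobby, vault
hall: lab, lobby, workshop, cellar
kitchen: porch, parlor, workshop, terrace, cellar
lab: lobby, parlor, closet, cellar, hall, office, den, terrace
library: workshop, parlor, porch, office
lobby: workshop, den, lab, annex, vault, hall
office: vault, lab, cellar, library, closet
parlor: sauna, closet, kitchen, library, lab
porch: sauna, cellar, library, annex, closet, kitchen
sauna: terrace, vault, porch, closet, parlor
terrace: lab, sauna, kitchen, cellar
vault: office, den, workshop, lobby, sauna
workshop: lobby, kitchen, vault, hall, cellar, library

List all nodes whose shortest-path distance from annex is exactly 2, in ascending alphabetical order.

cellar, den, hall, kitchen, lab, library, office, parlor, sauna, vault, workshop

Level 0: annex
Level 1: closet, lobby, porch
Level 2: cellar, den, hall, kitchen, lab, library, office, parlor, sauna, vault, workshop
Level 3: terrace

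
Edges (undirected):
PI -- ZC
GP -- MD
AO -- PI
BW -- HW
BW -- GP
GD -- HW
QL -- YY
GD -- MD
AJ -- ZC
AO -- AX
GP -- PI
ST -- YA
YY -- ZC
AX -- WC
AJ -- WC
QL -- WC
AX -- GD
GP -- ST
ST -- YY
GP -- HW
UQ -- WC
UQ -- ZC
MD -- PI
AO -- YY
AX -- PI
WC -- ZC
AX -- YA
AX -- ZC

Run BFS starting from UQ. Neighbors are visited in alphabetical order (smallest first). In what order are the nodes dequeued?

UQ WC ZC AJ AX QL PI YY AO GD YA GP MD ST HW BW

Visit UQ; enqueue WC, ZC → queue [WC, ZC]
Visit WC; enqueue AJ, AX, QL → queue [ZC, AJ, AX, QL]
Visit ZC; enqueue PI, YY → queue [AJ, AX, QL, PI, YY]
Visit AJ → queue [AX, QL, PI, YY]
Visit AX; enqueue AO, GD, YA → queue [QL, PI, YY, AO, GD, YA]
Visit QL → queue [PI, YY, AO, GD, YA]
Visit PI; enqueue GP, MD → queue [YY, AO, GD, YA, GP, MD]
Visit YY; enqueue ST → queue [AO, GD, YA, GP, MD, ST]
Visit AO → queue [GD, YA, GP, MD, ST]
Visit GD; enqueue HW → queue [YA, GP, MD, ST, HW]
Visit YA → queue [GP, MD, ST, HW]
Visit GP; enqueue BW → queue [MD, ST, HW, BW]
Visit MD → queue [ST, HW, BW]
Visit ST → queue [HW, BW]
Visit HW → queue [BW]
Visit BW → queue []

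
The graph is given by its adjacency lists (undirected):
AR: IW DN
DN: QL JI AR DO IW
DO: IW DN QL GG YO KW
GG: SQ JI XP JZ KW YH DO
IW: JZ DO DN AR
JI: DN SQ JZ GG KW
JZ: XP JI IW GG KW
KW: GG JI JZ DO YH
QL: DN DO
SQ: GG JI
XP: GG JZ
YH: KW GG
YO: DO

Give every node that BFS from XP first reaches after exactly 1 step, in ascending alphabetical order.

GG, JZ

Level 0: XP
Level 1: GG, JZ
Level 2: DO, IW, JI, KW, SQ, YH
Level 3: AR, DN, QL, YO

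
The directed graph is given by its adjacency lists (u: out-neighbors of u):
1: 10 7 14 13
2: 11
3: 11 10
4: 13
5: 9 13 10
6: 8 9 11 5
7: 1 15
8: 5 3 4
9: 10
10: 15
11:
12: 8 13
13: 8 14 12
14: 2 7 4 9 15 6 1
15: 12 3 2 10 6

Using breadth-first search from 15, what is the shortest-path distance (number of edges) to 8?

2

Level 0: 15
Level 1: 2, 3, 6, 10, 12
Level 2: 5, 8, 9, 11, 13
Level 3: 4, 14
Level 4: 1, 7
8 first appears at level 2.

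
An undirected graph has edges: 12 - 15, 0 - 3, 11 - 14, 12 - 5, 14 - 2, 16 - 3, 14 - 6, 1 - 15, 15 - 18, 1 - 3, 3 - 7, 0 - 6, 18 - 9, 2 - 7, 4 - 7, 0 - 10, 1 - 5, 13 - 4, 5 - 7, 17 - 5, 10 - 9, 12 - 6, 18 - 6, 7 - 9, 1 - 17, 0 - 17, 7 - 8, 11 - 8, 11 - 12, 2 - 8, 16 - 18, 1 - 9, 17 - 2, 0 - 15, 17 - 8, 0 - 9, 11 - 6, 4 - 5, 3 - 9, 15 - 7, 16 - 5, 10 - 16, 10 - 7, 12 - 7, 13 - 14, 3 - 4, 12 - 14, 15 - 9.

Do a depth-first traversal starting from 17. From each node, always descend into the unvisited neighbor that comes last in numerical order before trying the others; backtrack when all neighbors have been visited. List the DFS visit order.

17 -> 8 -> 11 -> 14 -> 13 -> 4 -> 7 -> 15 -> 18 -> 16 -> 10 -> 9 -> 3 -> 1 -> 5 -> 12 -> 6 -> 0 -> 2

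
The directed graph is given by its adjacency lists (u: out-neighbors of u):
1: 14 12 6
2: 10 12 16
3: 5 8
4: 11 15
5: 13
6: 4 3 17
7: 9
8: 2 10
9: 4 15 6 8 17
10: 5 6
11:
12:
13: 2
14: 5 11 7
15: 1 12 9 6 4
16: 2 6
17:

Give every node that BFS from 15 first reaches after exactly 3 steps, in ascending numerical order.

2, 5, 7, 10

Level 0: 15
Level 1: 1, 4, 6, 9, 12
Level 2: 3, 8, 11, 14, 17
Level 3: 2, 5, 7, 10
Level 4: 13, 16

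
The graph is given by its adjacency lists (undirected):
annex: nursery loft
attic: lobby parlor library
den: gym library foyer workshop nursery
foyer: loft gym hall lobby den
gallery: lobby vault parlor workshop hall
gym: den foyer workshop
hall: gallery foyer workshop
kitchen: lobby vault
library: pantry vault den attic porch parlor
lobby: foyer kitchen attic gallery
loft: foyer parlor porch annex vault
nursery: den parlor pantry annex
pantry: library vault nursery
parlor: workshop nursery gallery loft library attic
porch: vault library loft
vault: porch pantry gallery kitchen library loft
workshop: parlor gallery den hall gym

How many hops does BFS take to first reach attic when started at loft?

2

Level 0: loft
Level 1: annex, foyer, parlor, porch, vault
Level 2: attic, den, gallery, gym, hall, kitchen, library, lobby, nursery, pantry, workshop
attic first appears at level 2.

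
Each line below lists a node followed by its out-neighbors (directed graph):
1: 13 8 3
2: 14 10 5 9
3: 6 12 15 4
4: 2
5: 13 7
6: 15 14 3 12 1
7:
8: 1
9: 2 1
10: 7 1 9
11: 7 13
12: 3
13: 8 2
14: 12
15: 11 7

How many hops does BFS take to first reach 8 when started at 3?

3

Level 0: 3
Level 1: 4, 6, 12, 15
Level 2: 1, 2, 7, 11, 14
Level 3: 5, 8, 9, 10, 13
8 first appears at level 3.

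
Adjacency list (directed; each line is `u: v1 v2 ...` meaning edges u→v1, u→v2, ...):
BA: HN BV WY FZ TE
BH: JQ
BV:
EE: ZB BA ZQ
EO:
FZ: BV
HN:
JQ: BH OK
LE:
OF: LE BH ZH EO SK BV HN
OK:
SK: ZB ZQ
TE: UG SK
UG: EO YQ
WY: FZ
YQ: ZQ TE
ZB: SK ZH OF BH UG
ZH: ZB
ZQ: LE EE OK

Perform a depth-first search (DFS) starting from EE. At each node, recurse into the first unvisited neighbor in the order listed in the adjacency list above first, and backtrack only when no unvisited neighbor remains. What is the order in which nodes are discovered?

Visit EE
EE → ZB
ZB → SK
SK → ZQ
ZQ → LE
ZQ → OK
ZB → ZH
ZB → OF
OF → BH
BH → JQ
OF → EO
OF → BV
OF → HN
ZB → UG
UG → YQ
YQ → TE
EE → BA
BA → WY
WY → FZ

EE -> ZB -> SK -> ZQ -> LE -> OK -> ZH -> OF -> BH -> JQ -> EO -> BV -> HN -> UG -> YQ -> TE -> BA -> WY -> FZ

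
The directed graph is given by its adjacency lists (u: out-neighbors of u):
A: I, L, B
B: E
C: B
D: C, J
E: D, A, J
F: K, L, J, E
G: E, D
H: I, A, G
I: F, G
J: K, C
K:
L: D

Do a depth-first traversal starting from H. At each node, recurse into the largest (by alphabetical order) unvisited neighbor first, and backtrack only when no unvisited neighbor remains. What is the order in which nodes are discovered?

H, I, G, E, J, K, C, B, D, A, L, F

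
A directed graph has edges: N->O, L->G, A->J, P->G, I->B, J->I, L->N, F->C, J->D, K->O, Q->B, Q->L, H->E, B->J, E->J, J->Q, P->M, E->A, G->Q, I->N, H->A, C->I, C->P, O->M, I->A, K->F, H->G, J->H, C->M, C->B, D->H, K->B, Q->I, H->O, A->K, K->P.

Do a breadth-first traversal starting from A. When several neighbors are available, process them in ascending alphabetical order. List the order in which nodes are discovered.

Visit A; enqueue J, K → queue [J, K]
Visit J; enqueue D, H, I, Q → queue [K, D, H, I, Q]
Visit K; enqueue B, F, O, P → queue [D, H, I, Q, B, F, O, P]
Visit D → queue [H, I, Q, B, F, O, P]
Visit H; enqueue E, G → queue [I, Q, B, F, O, P, E, G]
Visit I; enqueue N → queue [Q, B, F, O, P, E, G, N]
Visit Q; enqueue L → queue [B, F, O, P, E, G, N, L]
Visit B → queue [F, O, P, E, G, N, L]
Visit F; enqueue C → queue [O, P, E, G, N, L, C]
Visit O; enqueue M → queue [P, E, G, N, L, C, M]
Visit P → queue [E, G, N, L, C, M]
Visit E → queue [G, N, L, C, M]
Visit G → queue [N, L, C, M]
Visit N → queue [L, C, M]
Visit L → queue [C, M]
Visit C → queue [M]
Visit M → queue []

A J K D H I Q B F O P E G N L C M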